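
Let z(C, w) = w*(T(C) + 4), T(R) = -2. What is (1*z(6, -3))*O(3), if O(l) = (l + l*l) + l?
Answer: -90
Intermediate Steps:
O(l) = l**2 + 2*l (O(l) = (l + l**2) + l = l**2 + 2*l)
z(C, w) = 2*w (z(C, w) = w*(-2 + 4) = w*2 = 2*w)
(1*z(6, -3))*O(3) = (1*(2*(-3)))*(3*(2 + 3)) = (1*(-6))*(3*5) = -6*15 = -90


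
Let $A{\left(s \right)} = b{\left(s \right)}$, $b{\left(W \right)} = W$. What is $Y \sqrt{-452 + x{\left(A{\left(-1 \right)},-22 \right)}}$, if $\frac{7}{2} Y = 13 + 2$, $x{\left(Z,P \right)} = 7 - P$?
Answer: $\frac{90 i \sqrt{47}}{7} \approx 88.144 i$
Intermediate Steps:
$A{\left(s \right)} = s$
$Y = \frac{30}{7}$ ($Y = \frac{2 \left(13 + 2\right)}{7} = \frac{2}{7} \cdot 15 = \frac{30}{7} \approx 4.2857$)
$Y \sqrt{-452 + x{\left(A{\left(-1 \right)},-22 \right)}} = \frac{30 \sqrt{-452 + \left(7 - -22\right)}}{7} = \frac{30 \sqrt{-452 + \left(7 + 22\right)}}{7} = \frac{30 \sqrt{-452 + 29}}{7} = \frac{30 \sqrt{-423}}{7} = \frac{30 \cdot 3 i \sqrt{47}}{7} = \frac{90 i \sqrt{47}}{7}$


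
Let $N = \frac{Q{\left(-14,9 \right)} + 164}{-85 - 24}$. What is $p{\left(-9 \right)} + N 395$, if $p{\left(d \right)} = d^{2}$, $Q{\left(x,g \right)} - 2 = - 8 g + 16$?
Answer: $- \frac{34621}{109} \approx -317.62$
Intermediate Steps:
$Q{\left(x,g \right)} = 18 - 8 g$ ($Q{\left(x,g \right)} = 2 - \left(-16 + 8 g\right) = 18 - 8 g$)
$N = - \frac{110}{109}$ ($N = \frac{\left(18 - 72\right) + 164}{-85 - 24} = \frac{\left(18 - 72\right) + 164}{-109} = \left(-54 + 164\right) \left(- \frac{1}{109}\right) = 110 \left(- \frac{1}{109}\right) = - \frac{110}{109} \approx -1.0092$)
$p{\left(-9 \right)} + N 395 = \left(-9\right)^{2} - \frac{43450}{109} = 81 - \frac{43450}{109} = - \frac{34621}{109}$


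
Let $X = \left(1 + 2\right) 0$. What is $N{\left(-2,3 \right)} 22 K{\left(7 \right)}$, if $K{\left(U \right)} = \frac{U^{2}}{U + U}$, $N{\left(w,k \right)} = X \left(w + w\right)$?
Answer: $0$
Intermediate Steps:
$X = 0$ ($X = 3 \cdot 0 = 0$)
$N{\left(w,k \right)} = 0$ ($N{\left(w,k \right)} = 0 \left(w + w\right) = 0 \cdot 2 w = 0$)
$K{\left(U \right)} = \frac{U}{2}$ ($K{\left(U \right)} = \frac{U^{2}}{2 U} = \frac{1}{2 U} U^{2} = \frac{U}{2}$)
$N{\left(-2,3 \right)} 22 K{\left(7 \right)} = 0 \cdot 22 \cdot \frac{1}{2} \cdot 7 = 0 \cdot \frac{7}{2} = 0$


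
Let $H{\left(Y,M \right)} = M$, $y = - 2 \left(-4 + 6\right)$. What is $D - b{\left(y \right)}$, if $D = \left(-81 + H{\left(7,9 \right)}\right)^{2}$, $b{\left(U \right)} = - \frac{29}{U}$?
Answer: $\frac{20707}{4} \approx 5176.8$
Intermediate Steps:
$y = -4$ ($y = \left(-2\right) 2 = -4$)
$D = 5184$ ($D = \left(-81 + 9\right)^{2} = \left(-72\right)^{2} = 5184$)
$D - b{\left(y \right)} = 5184 - - \frac{29}{-4} = 5184 - \left(-29\right) \left(- \frac{1}{4}\right) = 5184 - \frac{29}{4} = \frac{20707}{4}$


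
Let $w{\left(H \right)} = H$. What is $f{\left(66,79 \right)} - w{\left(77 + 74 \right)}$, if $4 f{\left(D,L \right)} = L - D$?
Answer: $- \frac{591}{4} \approx -147.75$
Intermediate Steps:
$f{\left(D,L \right)} = - \frac{D}{4} + \frac{L}{4}$ ($f{\left(D,L \right)} = \frac{L - D}{4} = - \frac{D}{4} + \frac{L}{4}$)
$f{\left(66,79 \right)} - w{\left(77 + 74 \right)} = \left(\left(- \frac{1}{4}\right) 66 + \frac{1}{4} \cdot 79\right) - \left(77 + 74\right) = \left(- \frac{33}{2} + \frac{79}{4}\right) - 151 = \frac{13}{4} - 151 = - \frac{591}{4}$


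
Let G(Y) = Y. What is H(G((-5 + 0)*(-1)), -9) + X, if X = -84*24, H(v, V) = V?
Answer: -2025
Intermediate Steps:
X = -2016 (X = -1*2016 = -2016)
H(G((-5 + 0)*(-1)), -9) + X = -9 - 2016 = -2025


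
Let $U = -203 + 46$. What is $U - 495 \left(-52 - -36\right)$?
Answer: $7763$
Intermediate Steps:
$U = -157$
$U - 495 \left(-52 - -36\right) = -157 - 495 \left(-52 - -36\right) = -157 - 495 \left(-52 + 36\right) = -157 - -7920 = -157 + 7920 = 7763$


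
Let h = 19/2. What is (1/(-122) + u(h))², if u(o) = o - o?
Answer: 1/14884 ≈ 6.7186e-5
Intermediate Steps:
h = 19/2 (h = 19*(½) = 19/2 ≈ 9.5000)
u(o) = 0
(1/(-122) + u(h))² = (1/(-122) + 0)² = (-1/122 + 0)² = (-1/122)² = 1/14884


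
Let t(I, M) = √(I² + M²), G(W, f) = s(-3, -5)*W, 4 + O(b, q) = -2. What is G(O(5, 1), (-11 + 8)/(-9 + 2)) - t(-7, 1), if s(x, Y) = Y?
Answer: 30 - 5*√2 ≈ 22.929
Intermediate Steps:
O(b, q) = -6 (O(b, q) = -4 - 2 = -6)
G(W, f) = -5*W
G(O(5, 1), (-11 + 8)/(-9 + 2)) - t(-7, 1) = -5*(-6) - √((-7)² + 1²) = 30 - √(49 + 1) = 30 - √50 = 30 - 5*√2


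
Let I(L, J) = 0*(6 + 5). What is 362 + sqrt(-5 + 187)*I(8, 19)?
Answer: 362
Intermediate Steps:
I(L, J) = 0 (I(L, J) = 0*11 = 0)
362 + sqrt(-5 + 187)*I(8, 19) = 362 + sqrt(-5 + 187)*0 = 362 + sqrt(182)*0 = 362 + 0 = 362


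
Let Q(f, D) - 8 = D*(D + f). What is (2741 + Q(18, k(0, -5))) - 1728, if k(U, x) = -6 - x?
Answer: 1004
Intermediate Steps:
Q(f, D) = 8 + D*(D + f)
(2741 + Q(18, k(0, -5))) - 1728 = (2741 + (8 + (-6 - 1*(-5))² + (-6 - 1*(-5))*18)) - 1728 = (2741 + (8 + (-6 + 5)² + (-6 + 5)*18)) - 1728 = (2741 + (8 + (-1)² - 1*18)) - 1728 = (2741 + (8 + 1 - 18)) - 1728 = (2741 - 9) - 1728 = 2732 - 1728 = 1004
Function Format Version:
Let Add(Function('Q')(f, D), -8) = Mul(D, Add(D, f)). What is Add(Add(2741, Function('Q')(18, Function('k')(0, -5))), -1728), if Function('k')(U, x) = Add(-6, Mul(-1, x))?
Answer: 1004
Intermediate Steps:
Function('Q')(f, D) = Add(8, Mul(D, Add(D, f)))
Add(Add(2741, Function('Q')(18, Function('k')(0, -5))), -1728) = Add(Add(2741, Add(8, Pow(Add(-6, Mul(-1, -5)), 2), Mul(Add(-6, Mul(-1, -5)), 18))), -1728) = Add(Add(2741, Add(8, Pow(Add(-6, 5), 2), Mul(Add(-6, 5), 18))), -1728) = Add(Add(2741, Add(8, Pow(-1, 2), Mul(-1, 18))), -1728) = Add(Add(2741, Add(8, 1, -18)), -1728) = Add(Add(2741, -9), -1728) = Add(2732, -1728) = 1004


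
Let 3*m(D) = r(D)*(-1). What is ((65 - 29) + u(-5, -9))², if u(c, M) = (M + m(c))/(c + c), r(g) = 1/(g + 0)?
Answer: 7656289/5625 ≈ 1361.1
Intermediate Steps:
r(g) = 1/g
m(D) = -1/(3*D) (m(D) = (-1/D)/3 = -1/(3*D))
u(c, M) = (M - 1/(3*c))/(2*c) (u(c, M) = (M - 1/(3*c))/(c + c) = (M - 1/(3*c))/((2*c)) = (M - 1/(3*c))*(1/(2*c)) = (M - 1/(3*c))/(2*c))
((65 - 29) + u(-5, -9))² = ((65 - 29) + (⅙)*(-1 + 3*(-9)*(-5))/(-5)²)² = (36 + (⅙)*(1/25)*(-1 + 135))² = (36 + (⅙)*(1/25)*134)² = (36 + 67/75)² = (2767/75)² = 7656289/5625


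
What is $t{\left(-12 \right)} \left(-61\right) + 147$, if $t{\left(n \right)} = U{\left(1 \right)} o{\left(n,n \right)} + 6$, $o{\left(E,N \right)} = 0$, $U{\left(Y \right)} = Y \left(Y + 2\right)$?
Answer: $-219$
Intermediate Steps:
$U{\left(Y \right)} = Y \left(2 + Y\right)$
$t{\left(n \right)} = 6$ ($t{\left(n \right)} = 1 \left(2 + 1\right) 0 + 6 = 1 \cdot 3 \cdot 0 + 6 = 3 \cdot 0 + 6 = 0 + 6 = 6$)
$t{\left(-12 \right)} \left(-61\right) + 147 = 6 \left(-61\right) + 147 = -366 + 147 = -219$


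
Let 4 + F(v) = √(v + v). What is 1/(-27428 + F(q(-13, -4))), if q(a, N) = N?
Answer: -3429/94064329 - I*√2/376257316 ≈ -3.6454e-5 - 3.7586e-9*I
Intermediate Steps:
F(v) = -4 + √2*√v (F(v) = -4 + √(v + v) = -4 + √(2*v) = -4 + √2*√v)
1/(-27428 + F(q(-13, -4))) = 1/(-27428 + (-4 + √2*√(-4))) = 1/(-27428 + (-4 + √2*(2*I))) = 1/(-27428 + (-4 + 2*I*√2)) = 1/(-27432 + 2*I*√2)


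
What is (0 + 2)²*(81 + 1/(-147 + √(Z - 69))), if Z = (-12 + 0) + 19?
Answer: 7020816/21671 - 4*I*√62/21671 ≈ 323.97 - 0.0014534*I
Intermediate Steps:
Z = 7 (Z = -12 + 19 = 7)
(0 + 2)²*(81 + 1/(-147 + √(Z - 69))) = (0 + 2)²*(81 + 1/(-147 + √(7 - 69))) = 2²*(81 + 1/(-147 + √(-62))) = 4*(81 + 1/(-147 + I*√62)) = 324 + 4/(-147 + I*√62)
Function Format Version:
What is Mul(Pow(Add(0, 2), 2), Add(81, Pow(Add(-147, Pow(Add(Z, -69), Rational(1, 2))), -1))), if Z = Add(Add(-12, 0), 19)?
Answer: Add(Rational(7020816, 21671), Mul(Rational(-4, 21671), I, Pow(62, Rational(1, 2)))) ≈ Add(323.97, Mul(-0.0014534, I))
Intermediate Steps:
Z = 7 (Z = Add(-12, 19) = 7)
Mul(Pow(Add(0, 2), 2), Add(81, Pow(Add(-147, Pow(Add(Z, -69), Rational(1, 2))), -1))) = Mul(Pow(Add(0, 2), 2), Add(81, Pow(Add(-147, Pow(Add(7, -69), Rational(1, 2))), -1))) = Mul(Pow(2, 2), Add(81, Pow(Add(-147, Pow(-62, Rational(1, 2))), -1))) = Mul(4, Add(81, Pow(Add(-147, Mul(I, Pow(62, Rational(1, 2)))), -1))) = Add(324, Mul(4, Pow(Add(-147, Mul(I, Pow(62, Rational(1, 2)))), -1)))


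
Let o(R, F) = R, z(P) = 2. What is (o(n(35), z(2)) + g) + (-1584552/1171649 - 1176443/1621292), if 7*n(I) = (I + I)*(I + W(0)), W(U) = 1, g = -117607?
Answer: -222724607541357167/1899585150508 ≈ -1.1725e+5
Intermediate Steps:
n(I) = 2*I*(1 + I)/7 (n(I) = ((I + I)*(I + 1))/7 = ((2*I)*(1 + I))/7 = (2*I*(1 + I))/7 = 2*I*(1 + I)/7)
(o(n(35), z(2)) + g) + (-1584552/1171649 - 1176443/1621292) = ((2/7)*35*(1 + 35) - 117607) + (-1584552/1171649 - 1176443/1621292) = ((2/7)*35*36 - 117607) + (-1584552*1/1171649 - 1176443*1/1621292) = (360 - 117607) + (-1584552/1171649 - 1176443/1621292) = -117247 - 3947399745691/1899585150508 = -222724607541357167/1899585150508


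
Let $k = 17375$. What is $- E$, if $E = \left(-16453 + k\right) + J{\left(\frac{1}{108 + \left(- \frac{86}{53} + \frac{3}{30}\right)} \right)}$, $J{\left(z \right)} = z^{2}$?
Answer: $- \frac{2936278457758}{3184683489} \approx -922.0$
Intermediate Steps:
$E = \frac{2936278457758}{3184683489}$ ($E = \left(-16453 + 17375\right) + \left(\frac{1}{108 + \left(- \frac{86}{53} + \frac{3}{30}\right)}\right)^{2} = 922 + \left(\frac{1}{108 + \left(\left(-86\right) \frac{1}{53} + 3 \cdot \frac{1}{30}\right)}\right)^{2} = 922 + \left(\frac{1}{108 + \left(- \frac{86}{53} + \frac{1}{10}\right)}\right)^{2} = 922 + \left(\frac{1}{108 - \frac{807}{530}}\right)^{2} = 922 + \left(\frac{1}{\frac{56433}{530}}\right)^{2} = 922 + \left(\frac{530}{56433}\right)^{2} = 922 + \frac{280900}{3184683489} = \frac{2936278457758}{3184683489} \approx 922.0$)
$- E = \left(-1\right) \frac{2936278457758}{3184683489} = - \frac{2936278457758}{3184683489}$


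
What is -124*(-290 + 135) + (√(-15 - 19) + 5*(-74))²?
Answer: 156086 - 740*I*√34 ≈ 1.5609e+5 - 4314.9*I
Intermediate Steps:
-124*(-290 + 135) + (√(-15 - 19) + 5*(-74))² = -124*(-155) + (√(-34) - 370)² = 19220 + (I*√34 - 370)² = 19220 + (-370 + I*√34)²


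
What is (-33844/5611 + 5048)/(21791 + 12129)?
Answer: 7072621/47581280 ≈ 0.14864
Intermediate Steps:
(-33844/5611 + 5048)/(21791 + 12129) = (-33844*1/5611 + 5048)/33920 = (-33844/5611 + 5048)*(1/33920) = (28290484/5611)*(1/33920) = 7072621/47581280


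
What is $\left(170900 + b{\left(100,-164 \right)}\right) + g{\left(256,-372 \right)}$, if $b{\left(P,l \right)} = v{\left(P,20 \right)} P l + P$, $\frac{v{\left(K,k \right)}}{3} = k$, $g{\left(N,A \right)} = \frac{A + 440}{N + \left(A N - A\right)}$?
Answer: $- \frac{19228263017}{23651} \approx -8.13 \cdot 10^{5}$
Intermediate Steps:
$g{\left(N,A \right)} = \frac{440 + A}{N - A + A N}$ ($g{\left(N,A \right)} = \frac{440 + A}{N + \left(- A + A N\right)} = \frac{440 + A}{N - A + A N}$)
$v{\left(K,k \right)} = 3 k$
$b{\left(P,l \right)} = P + 60 P l$ ($b{\left(P,l \right)} = 3 \cdot 20 P l + P = 60 P l + P = P + 60 P l$)
$\left(170900 + b{\left(100,-164 \right)}\right) + g{\left(256,-372 \right)} = \left(170900 + 100 \left(1 + 60 \left(-164\right)\right)\right) + \frac{440 - 372}{256 - -372 - 95232} = \left(170900 + 100 \left(1 - 9840\right)\right) + \frac{1}{256 + 372 - 95232} \cdot 68 = \left(170900 + 100 \left(-9839\right)\right) + \frac{1}{-94604} \cdot 68 = \left(170900 - 983900\right) - \frac{17}{23651} = -813000 - \frac{17}{23651} = - \frac{19228263017}{23651}$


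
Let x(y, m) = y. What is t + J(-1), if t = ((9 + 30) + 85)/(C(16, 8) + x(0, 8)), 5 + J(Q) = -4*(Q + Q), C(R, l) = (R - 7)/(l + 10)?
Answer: 251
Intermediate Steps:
C(R, l) = (-7 + R)/(10 + l)
J(Q) = -5 - 8*Q (J(Q) = -5 - 4*(Q + Q) = -5 - 8*Q)
t = 248 (t = ((9 + 30) + 85)/((-7 + 16)/(10 + 8) + 0) = (39 + 85)/(9/18 + 0) = 124/((1/18)*9 + 0) = 124/(1/2 + 0) = 124/(1/2) = 124*2 = 248)
t + J(-1) = 248 + (-5 - 8*(-1)) = 248 + (-5 + 8) = 248 + 3 = 251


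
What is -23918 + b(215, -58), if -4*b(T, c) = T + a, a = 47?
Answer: -47967/2 ≈ -23984.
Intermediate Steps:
b(T, c) = -47/4 - T/4 (b(T, c) = -(T + 47)/4 = -(47 + T)/4 = -47/4 - T/4)
-23918 + b(215, -58) = -23918 + (-47/4 - ¼*215) = -23918 + (-47/4 - 215/4) = -23918 - 131/2 = -47967/2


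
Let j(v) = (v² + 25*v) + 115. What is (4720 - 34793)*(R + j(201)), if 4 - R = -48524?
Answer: -2828937037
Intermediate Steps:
R = 48528 (R = 4 - 1*(-48524) = 4 + 48524 = 48528)
j(v) = 115 + v² + 25*v
(4720 - 34793)*(R + j(201)) = (4720 - 34793)*(48528 + (115 + 201² + 25*201)) = -30073*(48528 + (115 + 40401 + 5025)) = -30073*(48528 + 45541) = -30073*94069 = -2828937037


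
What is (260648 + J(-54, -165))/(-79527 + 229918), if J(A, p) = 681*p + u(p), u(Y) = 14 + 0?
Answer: 148297/150391 ≈ 0.98608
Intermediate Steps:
u(Y) = 14
J(A, p) = 14 + 681*p (J(A, p) = 681*p + 14 = 14 + 681*p)
(260648 + J(-54, -165))/(-79527 + 229918) = (260648 + (14 + 681*(-165)))/(-79527 + 229918) = (260648 + (14 - 112365))/150391 = (260648 - 112351)*(1/150391) = 148297*(1/150391) = 148297/150391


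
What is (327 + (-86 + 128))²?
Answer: 136161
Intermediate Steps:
(327 + (-86 + 128))² = (327 + 42)² = 369² = 136161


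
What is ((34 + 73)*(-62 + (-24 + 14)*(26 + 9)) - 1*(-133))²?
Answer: 1931690401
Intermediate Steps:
((34 + 73)*(-62 + (-24 + 14)*(26 + 9)) - 1*(-133))² = (107*(-62 - 10*35) + 133)² = (107*(-62 - 350) + 133)² = (107*(-412) + 133)² = (-44084 + 133)² = (-43951)² = 1931690401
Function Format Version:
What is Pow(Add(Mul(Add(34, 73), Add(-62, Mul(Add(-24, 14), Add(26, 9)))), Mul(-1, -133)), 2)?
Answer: 1931690401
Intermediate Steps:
Pow(Add(Mul(Add(34, 73), Add(-62, Mul(Add(-24, 14), Add(26, 9)))), Mul(-1, -133)), 2) = Pow(Add(Mul(107, Add(-62, Mul(-10, 35))), 133), 2) = Pow(Add(Mul(107, Add(-62, -350)), 133), 2) = Pow(Add(Mul(107, -412), 133), 2) = Pow(Add(-44084, 133), 2) = Pow(-43951, 2) = 1931690401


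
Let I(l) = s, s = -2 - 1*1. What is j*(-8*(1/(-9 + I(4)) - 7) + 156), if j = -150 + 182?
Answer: 20416/3 ≈ 6805.3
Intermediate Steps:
s = -3 (s = -2 - 1 = -3)
I(l) = -3
j = 32
j*(-8*(1/(-9 + I(4)) - 7) + 156) = 32*(-8*(1/(-9 - 3) - 7) + 156) = 32*(-8*(1/(-12) - 7) + 156) = 32*(-8*(-1/12 - 7) + 156) = 32*(-8*(-85/12) + 156) = 32*(170/3 + 156) = 32*(638/3) = 20416/3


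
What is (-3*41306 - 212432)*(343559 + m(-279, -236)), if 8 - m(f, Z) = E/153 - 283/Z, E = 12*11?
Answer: -695428446789125/6018 ≈ -1.1556e+11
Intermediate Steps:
E = 132
m(f, Z) = 364/51 + 283/Z (m(f, Z) = 8 - (132/153 - 283/Z) = 8 - (132*(1/153) - 283/Z) = 8 - (44/51 - 283/Z) = 8 + (-44/51 + 283/Z) = 364/51 + 283/Z)
(-3*41306 - 212432)*(343559 + m(-279, -236)) = (-3*41306 - 212432)*(343559 + (364/51 + 283/(-236))) = (-123918 - 212432)*(343559 + (364/51 + 283*(-1/236))) = -336350*(343559 + (364/51 - 283/236)) = -336350*(343559 + 71471/12036) = -336350*4135147595/12036 = -695428446789125/6018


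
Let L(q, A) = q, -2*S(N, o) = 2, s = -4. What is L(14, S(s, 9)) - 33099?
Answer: -33085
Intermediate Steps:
S(N, o) = -1 (S(N, o) = -1/2*2 = -1)
L(14, S(s, 9)) - 33099 = 14 - 33099 = -33085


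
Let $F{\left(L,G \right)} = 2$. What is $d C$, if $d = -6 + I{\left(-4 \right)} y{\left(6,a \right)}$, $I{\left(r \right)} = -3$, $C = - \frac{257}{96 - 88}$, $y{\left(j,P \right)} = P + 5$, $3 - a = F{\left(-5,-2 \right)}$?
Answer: $771$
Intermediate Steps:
$a = 1$ ($a = 3 - 2 = 1$)
$y{\left(j,P \right)} = 5 + P$
$C = - \frac{257}{8}$ ($C = - \frac{257}{96 - 88} = - \frac{257}{8} \approx -32.125$)
$d = -24$ ($d = -6 - 3 \left(5 + 1\right) = -6 - 18 = -24$)
$d C = \left(-24\right) \left(- \frac{257}{8}\right) = 771$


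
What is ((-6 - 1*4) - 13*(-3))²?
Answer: 841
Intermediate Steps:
((-6 - 1*4) - 13*(-3))² = ((-6 - 4) + 39)² = (-10 + 39)² = 29² = 841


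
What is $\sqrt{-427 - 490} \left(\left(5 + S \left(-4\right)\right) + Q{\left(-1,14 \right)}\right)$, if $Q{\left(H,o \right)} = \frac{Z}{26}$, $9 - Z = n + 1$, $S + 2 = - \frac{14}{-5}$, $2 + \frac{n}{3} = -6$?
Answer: $\frac{197 i \sqrt{917}}{65} \approx 91.778 i$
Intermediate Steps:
$n = -24$ ($n = -6 + 3 \left(-6\right) = -6 - 18 = -24$)
$S = \frac{4}{5}$ ($S = -2 - \frac{14}{-5} = -2 - - \frac{14}{5} = -2 + \frac{14}{5} = \frac{4}{5} \approx 0.8$)
$Z = 32$ ($Z = 9 - \left(-24 + 1\right) = 9 - -23 = 9 + 23 = 32$)
$Q{\left(H,o \right)} = \frac{16}{13}$ ($Q{\left(H,o \right)} = \frac{32}{26} = 32 \cdot \frac{1}{26} = \frac{16}{13}$)
$\sqrt{-427 - 490} \left(\left(5 + S \left(-4\right)\right) + Q{\left(-1,14 \right)}\right) = \sqrt{-427 - 490} \left(\left(5 + \frac{4}{5} \left(-4\right)\right) + \frac{16}{13}\right) = \sqrt{-917} \left(\left(5 - \frac{16}{5}\right) + \frac{16}{13}\right) = i \sqrt{917} \left(\frac{9}{5} + \frac{16}{13}\right) = i \sqrt{917} \cdot \frac{197}{65} = \frac{197 i \sqrt{917}}{65}$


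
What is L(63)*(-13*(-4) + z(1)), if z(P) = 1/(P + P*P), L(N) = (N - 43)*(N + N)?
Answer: 132300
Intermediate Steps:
L(N) = 2*N*(-43 + N) (L(N) = (-43 + N)*(2*N) = 2*N*(-43 + N))
z(P) = 1/(P + P²)
L(63)*(-13*(-4) + z(1)) = (2*63*(-43 + 63))*(-13*(-4) + 1/(1*(1 + 1))) = (2*63*20)*(52 + 1/2) = 2520*(52 + 1*(½)) = 2520*(52 + ½) = 2520*(105/2) = 132300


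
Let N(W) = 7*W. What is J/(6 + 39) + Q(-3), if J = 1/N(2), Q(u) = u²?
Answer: 5671/630 ≈ 9.0016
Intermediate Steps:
J = 1/14 (J = 1/(7*2) = 1/14 ≈ 0.071429)
J/(6 + 39) + Q(-3) = 1/(14*(6 + 39)) + (-3)² = (1/14)/45 + 9 = (1/14)*(1/45) + 9 = 1/630 + 9 = 5671/630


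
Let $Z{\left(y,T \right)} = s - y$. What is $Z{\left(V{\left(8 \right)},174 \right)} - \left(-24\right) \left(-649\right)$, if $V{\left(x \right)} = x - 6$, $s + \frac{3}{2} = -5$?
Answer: $- \frac{31169}{2} \approx -15585.0$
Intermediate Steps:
$s = - \frac{13}{2}$ ($s = - \frac{3}{2} - 5 = - \frac{13}{2} \approx -6.5$)
$V{\left(x \right)} = -6 + x$
$Z{\left(y,T \right)} = - \frac{13}{2} - y$
$Z{\left(V{\left(8 \right)},174 \right)} - \left(-24\right) \left(-649\right) = \left(- \frac{13}{2} - \left(-6 + 8\right)\right) - \left(-24\right) \left(-649\right) = \left(- \frac{13}{2} - 2\right) - 15576 = - \frac{17}{2} - 15576 = - \frac{31169}{2}$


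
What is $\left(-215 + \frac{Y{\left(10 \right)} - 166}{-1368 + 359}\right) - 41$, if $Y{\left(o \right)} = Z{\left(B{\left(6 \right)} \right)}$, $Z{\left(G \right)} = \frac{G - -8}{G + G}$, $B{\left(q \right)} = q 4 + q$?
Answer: $- \frac{7744159}{30270} \approx -255.84$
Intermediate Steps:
$B{\left(q \right)} = 5 q$ ($B{\left(q \right)} = 4 q + q = 5 q$)
$Z{\left(G \right)} = \frac{8 + G}{2 G}$ ($Z{\left(G \right)} = \frac{G + 8}{2 G} = \left(8 + G\right) \frac{1}{2 G} = \frac{8 + G}{2 G}$)
$Y{\left(o \right)} = \frac{19}{30}$ ($Y{\left(o \right)} = \frac{8 + 5 \cdot 6}{2 \cdot 5 \cdot 6} = \frac{8 + 30}{2 \cdot 30} = \frac{1}{2} \cdot \frac{1}{30} \cdot 38 = \frac{19}{30}$)
$\left(-215 + \frac{Y{\left(10 \right)} - 166}{-1368 + 359}\right) - 41 = \left(-215 + \frac{\frac{19}{30} - 166}{-1368 + 359}\right) - 41 = \left(-215 - \frac{4961}{30 \left(-1009\right)}\right) - 41 = \left(-215 - - \frac{4961}{30270}\right) - 41 = \left(-215 + \frac{4961}{30270}\right) - 41 = - \frac{6503089}{30270} - 41 = - \frac{7744159}{30270}$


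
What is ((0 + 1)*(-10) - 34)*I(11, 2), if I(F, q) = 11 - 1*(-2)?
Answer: -572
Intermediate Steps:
I(F, q) = 13 (I(F, q) = 11 + 2 = 13)
((0 + 1)*(-10) - 34)*I(11, 2) = ((0 + 1)*(-10) - 34)*13 = (1*(-10) - 34)*13 = (-10 - 34)*13 = -44*13 = -572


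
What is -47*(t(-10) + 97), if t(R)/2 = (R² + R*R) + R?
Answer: -22419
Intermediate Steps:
t(R) = 2*R + 4*R² (t(R) = 2*((R² + R*R) + R) = 2*((R² + R²) + R) = 2*(2*R² + R) = 2*(R + 2*R²) = 2*R + 4*R²)
-47*(t(-10) + 97) = -47*(2*(-10)*(1 + 2*(-10)) + 97) = -47*(2*(-10)*(1 - 20) + 97) = -47*(2*(-10)*(-19) + 97) = -47*(380 + 97) = -47*477 = -22419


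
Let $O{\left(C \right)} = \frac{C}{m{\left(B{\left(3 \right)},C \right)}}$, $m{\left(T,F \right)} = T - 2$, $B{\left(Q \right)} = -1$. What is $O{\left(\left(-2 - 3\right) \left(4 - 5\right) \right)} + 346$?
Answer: $\frac{1033}{3} \approx 344.33$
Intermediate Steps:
$m{\left(T,F \right)} = -2 + T$
$O{\left(C \right)} = - \frac{C}{3}$ ($O{\left(C \right)} = \frac{C}{-2 - 1} = \frac{C}{-3} = C \left(- \frac{1}{3}\right) = - \frac{C}{3}$)
$O{\left(\left(-2 - 3\right) \left(4 - 5\right) \right)} + 346 = - \frac{\left(-2 - 3\right) \left(4 - 5\right)}{3} + 346 = - \frac{\left(-5\right) \left(-1\right)}{3} + 346 = \left(- \frac{1}{3}\right) 5 + 346 = - \frac{5}{3} + 346 = \frac{1033}{3}$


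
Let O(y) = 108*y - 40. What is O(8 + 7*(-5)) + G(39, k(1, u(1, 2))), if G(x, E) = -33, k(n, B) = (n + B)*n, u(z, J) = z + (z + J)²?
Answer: -2989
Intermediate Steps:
u(z, J) = z + (J + z)²
k(n, B) = n*(B + n) (k(n, B) = (B + n)*n = n*(B + n))
O(y) = -40 + 108*y
O(8 + 7*(-5)) + G(39, k(1, u(1, 2))) = (-40 + 108*(8 + 7*(-5))) - 33 = (-40 + 108*(8 - 35)) - 33 = (-40 + 108*(-27)) - 33 = (-40 - 2916) - 33 = -2956 - 33 = -2989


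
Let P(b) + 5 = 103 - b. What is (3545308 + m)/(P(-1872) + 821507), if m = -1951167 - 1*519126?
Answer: 1075015/823477 ≈ 1.3055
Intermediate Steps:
P(b) = 98 - b (P(b) = -5 + (103 - b) = 98 - b)
m = -2470293 (m = -1951167 - 519126 = -2470293)
(3545308 + m)/(P(-1872) + 821507) = (3545308 - 2470293)/((98 - 1*(-1872)) + 821507) = 1075015/((98 + 1872) + 821507) = 1075015/(1970 + 821507) = 1075015/823477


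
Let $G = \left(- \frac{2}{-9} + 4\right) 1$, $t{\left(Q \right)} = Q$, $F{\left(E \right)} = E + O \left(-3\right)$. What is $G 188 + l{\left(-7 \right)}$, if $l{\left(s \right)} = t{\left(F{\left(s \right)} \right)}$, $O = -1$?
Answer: $\frac{7108}{9} \approx 789.78$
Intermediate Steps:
$F{\left(E \right)} = 3 + E$ ($F{\left(E \right)} = E - -3 = E + 3 = 3 + E$)
$G = \frac{38}{9}$ ($G = \left(\left(-2\right) \left(- \frac{1}{9}\right) + 4\right) 1 = \left(\frac{2}{9} + 4\right) 1 = \frac{38}{9} \cdot 1 = \frac{38}{9} \approx 4.2222$)
$l{\left(s \right)} = 3 + s$
$G 188 + l{\left(-7 \right)} = \frac{38}{9} \cdot 188 + \left(3 - 7\right) = \frac{7144}{9} - 4 = \frac{7108}{9}$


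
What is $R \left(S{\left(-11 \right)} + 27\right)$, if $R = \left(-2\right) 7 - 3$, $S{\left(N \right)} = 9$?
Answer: $-612$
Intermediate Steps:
$R = -17$ ($R = -14 - 3 = -17$)
$R \left(S{\left(-11 \right)} + 27\right) = - 17 \left(9 + 27\right) = \left(-17\right) 36 = -612$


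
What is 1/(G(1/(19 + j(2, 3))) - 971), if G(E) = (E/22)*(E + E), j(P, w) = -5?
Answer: -2156/2093475 ≈ -0.0010299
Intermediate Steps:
G(E) = E**2/11 (G(E) = (E*(1/22))*(2*E) = (E/22)*(2*E) = E**2/11)
1/(G(1/(19 + j(2, 3))) - 971) = 1/((1/(19 - 5))**2/11 - 971) = 1/((1/14)**2/11 - 971) = 1/((1/11)*(1/196) - 971) = 1/(1/2156 - 971) = 1/(-2093475/2156) = -2156/2093475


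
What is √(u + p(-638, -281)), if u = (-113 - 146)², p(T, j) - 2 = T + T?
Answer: 7*√1343 ≈ 256.53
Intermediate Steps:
p(T, j) = 2 + 2*T (p(T, j) = 2 + (T + T) = 2 + 2*T)
u = 67081 (u = (-259)² = 67081)
√(u + p(-638, -281)) = √(67081 + (2 + 2*(-638))) = √(67081 + (2 - 1276)) = √(67081 - 1274) = √65807 = 7*√1343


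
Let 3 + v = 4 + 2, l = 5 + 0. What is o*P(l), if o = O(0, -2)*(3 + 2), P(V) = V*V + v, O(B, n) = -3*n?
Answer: 840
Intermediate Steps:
l = 5
v = 3 (v = -3 + (4 + 2) = -3 + 6 = 3)
P(V) = 3 + V**2 (P(V) = V*V + 3 = V**2 + 3 = 3 + V**2)
o = 30 (o = (-3*(-2))*(3 + 2) = 6*5 = 30)
o*P(l) = 30*(3 + 5**2) = 30*(3 + 25) = 30*28 = 840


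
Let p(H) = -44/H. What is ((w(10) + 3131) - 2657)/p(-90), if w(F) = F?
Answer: 990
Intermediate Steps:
((w(10) + 3131) - 2657)/p(-90) = ((10 + 3131) - 2657)/((-44/(-90))) = (3141 - 2657)/((-44*(-1/90))) = 484/(22/45) = 484*(45/22) = 990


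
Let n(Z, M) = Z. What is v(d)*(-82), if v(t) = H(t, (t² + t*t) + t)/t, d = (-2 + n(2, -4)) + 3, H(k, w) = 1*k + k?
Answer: -164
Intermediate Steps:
H(k, w) = 2*k (H(k, w) = k + k = 2*k)
d = 3 (d = (-2 + 2) + 3 = 0 + 3 = 3)
v(t) = 2 (v(t) = (2*t)/t = 2)
v(d)*(-82) = 2*(-82) = -164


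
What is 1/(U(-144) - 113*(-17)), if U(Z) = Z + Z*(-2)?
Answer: 1/2065 ≈ 0.00048426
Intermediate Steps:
U(Z) = -Z (U(Z) = Z - 2*Z = -Z)
1/(U(-144) - 113*(-17)) = 1/(-1*(-144) - 113*(-17)) = 1/(144 + 1921) = 1/2065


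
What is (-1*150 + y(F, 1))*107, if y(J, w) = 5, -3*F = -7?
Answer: -15515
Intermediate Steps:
F = 7/3 (F = -⅓*(-7) = 7/3 ≈ 2.3333)
(-1*150 + y(F, 1))*107 = (-1*150 + 5)*107 = (-150 + 5)*107 = -145*107 = -15515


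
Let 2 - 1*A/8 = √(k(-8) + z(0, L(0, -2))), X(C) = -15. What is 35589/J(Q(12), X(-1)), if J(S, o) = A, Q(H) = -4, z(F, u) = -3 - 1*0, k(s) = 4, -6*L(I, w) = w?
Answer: 35589/8 ≈ 4448.6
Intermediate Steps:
L(I, w) = -w/6
z(F, u) = -3 (z(F, u) = -3 + 0 = -3)
A = 8 (A = 16 - 8*√(4 - 3) = 16 - 8*√1 = 16 - 8*1 = 16 - 8 = 8)
J(S, o) = 8
35589/J(Q(12), X(-1)) = 35589/8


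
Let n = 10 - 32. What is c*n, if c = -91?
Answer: 2002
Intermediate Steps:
n = -22
c*n = -91*(-22) = 2002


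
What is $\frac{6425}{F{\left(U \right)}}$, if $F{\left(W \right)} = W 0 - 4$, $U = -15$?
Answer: $- \frac{6425}{4} \approx -1606.3$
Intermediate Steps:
$F{\left(W \right)} = -4$ ($F{\left(W \right)} = 0 - 4 = -4$)
$\frac{6425}{F{\left(U \right)}} = \frac{6425}{-4} = 6425 \left(- \frac{1}{4}\right) = - \frac{6425}{4}$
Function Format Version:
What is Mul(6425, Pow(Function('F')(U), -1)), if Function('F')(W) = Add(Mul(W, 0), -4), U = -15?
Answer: Rational(-6425, 4) ≈ -1606.3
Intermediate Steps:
Function('F')(W) = -4 (Function('F')(W) = Add(0, -4) = -4)
Mul(6425, Pow(Function('F')(U), -1)) = Mul(6425, Pow(-4, -1)) = Mul(6425, Rational(-1, 4)) = Rational(-6425, 4)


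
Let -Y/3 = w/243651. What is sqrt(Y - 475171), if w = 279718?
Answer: 5*I*sqrt(125373847420721)/81217 ≈ 689.33*I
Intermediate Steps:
Y = -279718/81217 (Y = -839154/243651 = -3*279718/243651 = -279718/81217 ≈ -3.4441)
sqrt(Y - 475171) = sqrt(-279718/81217 - 475171) = sqrt(-38592242825/81217) = 5*I*sqrt(125373847420721)/81217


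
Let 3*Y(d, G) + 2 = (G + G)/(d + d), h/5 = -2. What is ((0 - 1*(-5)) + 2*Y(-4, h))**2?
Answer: 256/9 ≈ 28.444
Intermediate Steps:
h = -10 (h = 5*(-2) = -10)
Y(d, G) = -2/3 + G/(3*d) (Y(d, G) = -2/3 + ((G + G)/(d + d))/3 = -2/3 + ((2*G)/((2*d)))/3 = -2/3 + ((2*G)*(1/(2*d)))/3 = -2/3 + (G/d)/3 = -2/3 + G/(3*d))
((0 - 1*(-5)) + 2*Y(-4, h))**2 = ((0 - 1*(-5)) + 2*((1/3)*(-10 - 2*(-4))/(-4)))**2 = ((0 + 5) + 2*((1/3)*(-1/4)*(-10 + 8)))**2 = (5 + 2*((1/3)*(-1/4)*(-2)))**2 = (5 + 2*(1/6))**2 = (5 + 1/3)**2 = (16/3)**2 = 256/9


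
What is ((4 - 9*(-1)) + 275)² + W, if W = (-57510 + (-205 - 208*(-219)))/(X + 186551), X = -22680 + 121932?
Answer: 23705631869/285803 ≈ 82944.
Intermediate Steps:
X = 99252
W = -12163/285803 (W = (-57510 + (-205 - 208*(-219)))/(99252 + 186551) = (-57510 + (-205 + 45552))/285803 = (-57510 + 45347)*(1/285803) = -12163*1/285803 = -12163/285803 ≈ -0.042557)
((4 - 9*(-1)) + 275)² + W = ((4 - 9*(-1)) + 275)² - 12163/285803 = ((4 + 9) + 275)² - 12163/285803 = (13 + 275)² - 12163/285803 = 288² - 12163/285803 = 82944 - 12163/285803 = 23705631869/285803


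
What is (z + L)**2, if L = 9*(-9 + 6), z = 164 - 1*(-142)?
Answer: 77841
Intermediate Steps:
z = 306 (z = 164 + 142 = 306)
L = -27 (L = 9*(-3) = -27)
(z + L)**2 = (306 - 27)**2 = 279**2 = 77841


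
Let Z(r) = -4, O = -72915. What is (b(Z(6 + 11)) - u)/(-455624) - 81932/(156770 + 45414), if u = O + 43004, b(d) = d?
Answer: -5422112807/11514985352 ≈ -0.47087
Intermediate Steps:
u = -29911 (u = -72915 + 43004 = -29911)
(b(Z(6 + 11)) - u)/(-455624) - 81932/(156770 + 45414) = (-4 - 1*(-29911))/(-455624) - 81932/(156770 + 45414) = (-4 + 29911)*(-1/455624) - 81932/202184 = 29907*(-1/455624) - 81932*1/202184 = -29907/455624 - 20483/50546 = -5422112807/11514985352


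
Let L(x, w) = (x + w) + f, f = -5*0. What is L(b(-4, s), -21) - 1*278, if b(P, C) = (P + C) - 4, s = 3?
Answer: -304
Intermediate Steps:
f = 0
b(P, C) = -4 + C + P (b(P, C) = (C + P) - 4 = -4 + C + P)
L(x, w) = w + x (L(x, w) = (x + w) + 0 = (w + x) + 0 = w + x)
L(b(-4, s), -21) - 1*278 = (-21 + (-4 + 3 - 4)) - 1*278 = (-21 - 5) - 278 = -26 - 278 = -304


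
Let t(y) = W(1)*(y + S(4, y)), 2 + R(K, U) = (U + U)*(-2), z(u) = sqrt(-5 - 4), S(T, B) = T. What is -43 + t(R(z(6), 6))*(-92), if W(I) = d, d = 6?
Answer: 12101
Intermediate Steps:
W(I) = 6
z(u) = 3*I (z(u) = sqrt(-9) = 3*I)
R(K, U) = -2 - 4*U (R(K, U) = -2 + (U + U)*(-2) = -2 + (2*U)*(-2) = -2 - 4*U)
t(y) = 24 + 6*y (t(y) = 6*(y + 4) = 6*(4 + y) = 24 + 6*y)
-43 + t(R(z(6), 6))*(-92) = -43 + (24 + 6*(-2 - 4*6))*(-92) = -43 + (24 + 6*(-2 - 24))*(-92) = -43 + (24 + 6*(-26))*(-92) = -43 + (24 - 156)*(-92) = -43 - 132*(-92) = -43 + 12144 = 12101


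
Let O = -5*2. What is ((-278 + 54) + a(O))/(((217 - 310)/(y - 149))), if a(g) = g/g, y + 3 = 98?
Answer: -4014/31 ≈ -129.48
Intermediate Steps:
O = -10
y = 95 (y = -3 + 98 = 95)
a(g) = 1
((-278 + 54) + a(O))/(((217 - 310)/(y - 149))) = ((-278 + 54) + 1)/(((217 - 310)/(95 - 149))) = (-224 + 1)/((-93/(-54))) = -223/((-93*(-1/54))) = -223/31/18 = -223*18/31 = -4014/31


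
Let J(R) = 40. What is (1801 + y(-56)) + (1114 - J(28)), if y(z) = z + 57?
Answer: 2876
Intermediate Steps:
y(z) = 57 + z
(1801 + y(-56)) + (1114 - J(28)) = (1801 + (57 - 56)) + (1114 - 1*40) = (1801 + 1) + (1114 - 40) = 1802 + 1074 = 2876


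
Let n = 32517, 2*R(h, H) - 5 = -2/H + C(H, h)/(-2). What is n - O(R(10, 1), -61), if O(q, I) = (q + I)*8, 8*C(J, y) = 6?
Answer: 65989/2 ≈ 32995.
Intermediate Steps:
C(J, y) = ¾ (C(J, y) = (⅛)*6 = ¾)
R(h, H) = 37/16 - 1/H (R(h, H) = 5/2 + (-2/H + (¾)/(-2))/2 = 5/2 + (-2/H + (¾)*(-½))/2 = 5/2 + (-2/H - 3/8)/2 = 5/2 + (-3/8 - 2/H)/2 = 5/2 + (-3/16 - 1/H) = 37/16 - 1/H)
O(q, I) = 8*I + 8*q (O(q, I) = (I + q)*8 = 8*I + 8*q)
n - O(R(10, 1), -61) = 32517 - (8*(-61) + 8*(37/16 - 1/1)) = 32517 - (-488 + 8*(37/16 - 1*1)) = 32517 - (-488 + 8*(37/16 - 1)) = 32517 - (-488 + 8*(21/16)) = 32517 - (-488 + 21/2) = 32517 - 1*(-955/2) = 32517 + 955/2 = 65989/2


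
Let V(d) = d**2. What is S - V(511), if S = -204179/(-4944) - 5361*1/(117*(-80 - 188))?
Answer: -1124266940951/4306224 ≈ -2.6108e+5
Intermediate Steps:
S = 178576153/4306224 (S = -204179*(-1/4944) - 5361/((-268*117)) = 204179/4944 - 5361/(-31356) = 204179/4944 - 5361*(-1/31356) = 204179/4944 + 1787/10452 = 178576153/4306224 ≈ 41.469)
S - V(511) = 178576153/4306224 - 1*511**2 = 178576153/4306224 - 1*261121 = 178576153/4306224 - 261121 = -1124266940951/4306224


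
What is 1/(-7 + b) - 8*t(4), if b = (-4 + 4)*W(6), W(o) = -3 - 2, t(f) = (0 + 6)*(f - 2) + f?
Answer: -897/7 ≈ -128.14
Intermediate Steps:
t(f) = -12 + 7*f (t(f) = 6*(-2 + f) + f = (-12 + 6*f) + f = -12 + 7*f)
W(o) = -5
b = 0 (b = (-4 + 4)*(-5) = 0*(-5) = 0)
1/(-7 + b) - 8*t(4) = 1/(-7 + 0) - 8*(-12 + 7*4) = 1/(-7) - 8*(-12 + 28) = -⅐ - 8*16 = -⅐ - 128 = -897/7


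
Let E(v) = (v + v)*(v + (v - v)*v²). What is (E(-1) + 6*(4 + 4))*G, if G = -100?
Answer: -5000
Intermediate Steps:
E(v) = 2*v² (E(v) = (2*v)*(v + 0*v²) = (2*v)*(v + 0) = (2*v)*v = 2*v²)
(E(-1) + 6*(4 + 4))*G = (2*(-1)² + 6*(4 + 4))*(-100) = (2*1 + 6*8)*(-100) = (2 + 48)*(-100) = 50*(-100) = -5000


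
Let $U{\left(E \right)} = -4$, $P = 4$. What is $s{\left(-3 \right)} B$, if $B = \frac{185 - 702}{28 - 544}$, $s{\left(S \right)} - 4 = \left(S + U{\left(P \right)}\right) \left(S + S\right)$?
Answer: $\frac{11891}{258} \approx 46.089$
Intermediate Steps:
$s{\left(S \right)} = 4 + 2 S \left(-4 + S\right)$ ($s{\left(S \right)} = 4 + \left(S - 4\right) \left(S + S\right) = 4 + \left(-4 + S\right) 2 S = 4 + 2 S \left(-4 + S\right)$)
$B = \frac{517}{516}$ ($B = - \frac{517}{-516} = \left(-517\right) \left(- \frac{1}{516}\right) = \frac{517}{516} \approx 1.0019$)
$s{\left(-3 \right)} B = \left(4 - -24 + 2 \left(-3\right)^{2}\right) \frac{517}{516} = \left(4 + 24 + 2 \cdot 9\right) \frac{517}{516} = \left(4 + 24 + 18\right) \frac{517}{516} = 46 \cdot \frac{517}{516} = \frac{11891}{258}$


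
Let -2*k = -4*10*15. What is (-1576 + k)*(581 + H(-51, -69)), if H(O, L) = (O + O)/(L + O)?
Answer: -3712203/5 ≈ -7.4244e+5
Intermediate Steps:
H(O, L) = 2*O/(L + O) (H(O, L) = (2*O)/(L + O) = 2*O/(L + O))
k = 300 (k = -(-4*10)*15/2 = -(-20)*15 = -½*(-600) = 300)
(-1576 + k)*(581 + H(-51, -69)) = (-1576 + 300)*(581 + 2*(-51)/(-69 - 51)) = -1276*(581 + 2*(-51)/(-120)) = -1276*(581 + 2*(-51)*(-1/120)) = -1276*(581 + 17/20) = -1276*11637/20 = -3712203/5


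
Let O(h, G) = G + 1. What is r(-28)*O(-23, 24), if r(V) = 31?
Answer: 775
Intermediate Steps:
O(h, G) = 1 + G
r(-28)*O(-23, 24) = 31*(1 + 24) = 31*25 = 775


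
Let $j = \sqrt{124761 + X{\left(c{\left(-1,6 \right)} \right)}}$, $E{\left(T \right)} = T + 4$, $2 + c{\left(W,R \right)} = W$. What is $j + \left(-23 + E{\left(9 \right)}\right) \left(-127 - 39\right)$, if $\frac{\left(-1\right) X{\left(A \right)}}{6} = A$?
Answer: $1660 + \sqrt{124779} \approx 2013.2$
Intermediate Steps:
$c{\left(W,R \right)} = -2 + W$
$E{\left(T \right)} = 4 + T$
$X{\left(A \right)} = - 6 A$
$j = \sqrt{124779}$ ($j = \sqrt{124761 - 6 \left(-2 - 1\right)} = \sqrt{124761 - -18} = \sqrt{124761 + 18} = \sqrt{124779} \approx 353.24$)
$j + \left(-23 + E{\left(9 \right)}\right) \left(-127 - 39\right) = \sqrt{124779} + \left(-23 + \left(4 + 9\right)\right) \left(-127 - 39\right) = \sqrt{124779} + \left(-23 + 13\right) \left(-166\right) = \sqrt{124779} - -1660 = \sqrt{124779} + 1660 = 1660 + \sqrt{124779}$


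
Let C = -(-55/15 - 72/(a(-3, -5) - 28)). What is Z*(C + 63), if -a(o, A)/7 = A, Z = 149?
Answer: 240784/21 ≈ 11466.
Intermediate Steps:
a(o, A) = -7*A
C = 293/21 (C = -(-55/15 - 72/(-7*(-5) - 28)) = -(-55*1/15 - 72/(35 - 28)) = -(-11/3 - 72/7) = -1*(-293/21) = 293/21 ≈ 13.952)
Z*(C + 63) = 149*(293/21 + 63) = 149*(1616/21) = 240784/21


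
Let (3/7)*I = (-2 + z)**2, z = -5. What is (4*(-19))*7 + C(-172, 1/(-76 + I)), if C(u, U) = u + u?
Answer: -876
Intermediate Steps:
I = 343/3 (I = 7*(-2 - 5)**2/3 = (7/3)*(-7)**2 = (7/3)*49 = 343/3 ≈ 114.33)
C(u, U) = 2*u
(4*(-19))*7 + C(-172, 1/(-76 + I)) = (4*(-19))*7 + 2*(-172) = -76*7 - 344 = -532 - 344 = -876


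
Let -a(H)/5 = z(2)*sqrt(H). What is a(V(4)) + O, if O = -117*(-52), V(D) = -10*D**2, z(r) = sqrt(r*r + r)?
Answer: 6084 - 40*I*sqrt(15) ≈ 6084.0 - 154.92*I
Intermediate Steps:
z(r) = sqrt(r + r**2) (z(r) = sqrt(r**2 + r) = sqrt(r + r**2))
O = 6084
a(H) = -5*sqrt(6)*sqrt(H) (a(H) = -5*sqrt(2*(1 + 2))*sqrt(H) = -5*sqrt(2*3)*sqrt(H) = -5*sqrt(6)*sqrt(H))
a(V(4)) + O = -5*sqrt(6)*sqrt(-10*4**2) + 6084 = -5*sqrt(6)*sqrt(-10*16) + 6084 = -5*sqrt(6)*sqrt(-160) + 6084 = -5*sqrt(6)*4*I*sqrt(10) + 6084 = -40*I*sqrt(15) + 6084 = 6084 - 40*I*sqrt(15)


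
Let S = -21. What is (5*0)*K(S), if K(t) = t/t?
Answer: 0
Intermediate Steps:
K(t) = 1
(5*0)*K(S) = (5*0)*1 = 0*1 = 0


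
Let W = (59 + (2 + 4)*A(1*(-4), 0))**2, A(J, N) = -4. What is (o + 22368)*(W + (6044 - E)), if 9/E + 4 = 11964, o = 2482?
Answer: 216039019035/1196 ≈ 1.8063e+8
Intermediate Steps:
E = 9/11960 (E = 9/(-4 + 11964) = 9/11960 ≈ 0.00075251)
W = 1225 (W = (59 + (2 + 4)*(-4))**2 = (59 + 6*(-4))**2 = (59 - 24)**2 = 35**2 = 1225)
(o + 22368)*(W + (6044 - E)) = (2482 + 22368)*(1225 + (6044 - 1*9/11960)) = 24850*(1225 + (6044 - 9/11960)) = 24850*(1225 + 72286231/11960) = 24850*(86937231/11960) = 216039019035/1196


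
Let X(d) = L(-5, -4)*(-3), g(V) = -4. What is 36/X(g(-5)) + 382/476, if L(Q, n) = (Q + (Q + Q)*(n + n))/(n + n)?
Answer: 12391/5950 ≈ 2.0825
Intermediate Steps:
L(Q, n) = (Q + 4*Q*n)/(2*n) (L(Q, n) = (Q + (2*Q)*(2*n))/((2*n)) = (Q + 4*Q*n)*(1/(2*n)) = (Q + 4*Q*n)/(2*n))
X(d) = 225/8 (X(d) = (2*(-5) + (1/2)*(-5)/(-4))*(-3) = (-10 + (1/2)*(-5)*(-1/4))*(-3) = (-10 + 5/8)*(-3) = -75/8*(-3) = 225/8)
36/X(g(-5)) + 382/476 = 36/(225/8) + 382/476 = 36*(8/225) + 382*(1/476) = 32/25 + 191/238 = 12391/5950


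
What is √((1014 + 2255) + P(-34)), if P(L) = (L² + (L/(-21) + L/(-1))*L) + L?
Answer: √1402359/21 ≈ 56.391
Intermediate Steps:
P(L) = L - L²/21 (P(L) = (L² + (L*(-1/21) + L*(-1))*L) + L = (L² + (-L/21 - L)*L) + L = (L² + (-22*L/21)*L) + L = (L² - 22*L²/21) + L = -L²/21 + L = L - L²/21)
√((1014 + 2255) + P(-34)) = √((1014 + 2255) + (1/21)*(-34)*(21 - 1*(-34))) = √(3269 + (1/21)*(-34)*(21 + 34)) = √(3269 + (1/21)*(-34)*55) = √(3269 - 1870/21) = √(66779/21) = √1402359/21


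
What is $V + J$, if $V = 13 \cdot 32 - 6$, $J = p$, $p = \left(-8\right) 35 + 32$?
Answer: $162$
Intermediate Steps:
$p = -248$ ($p = -280 + 32 = -248$)
$J = -248$
$V = 410$ ($V = 416 - 6 = 410$)
$V + J = 410 - 248 = 162$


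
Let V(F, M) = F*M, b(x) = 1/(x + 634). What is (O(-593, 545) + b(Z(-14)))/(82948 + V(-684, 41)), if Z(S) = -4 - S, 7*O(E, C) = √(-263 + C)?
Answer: 1/35358176 + √282/384328 ≈ 4.3722e-5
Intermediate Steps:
O(E, C) = √(-263 + C)/7
b(x) = 1/(634 + x)
(O(-593, 545) + b(Z(-14)))/(82948 + V(-684, 41)) = (√(-263 + 545)/7 + 1/(634 + (-4 - 1*(-14))))/(82948 - 684*41) = (√282/7 + 1/(634 + (-4 + 14)))/(82948 - 28044) = (√282/7 + 1/(634 + 10))/54904 = (√282/7 + 1/644)*(1/54904) = (1/644 + √282/7)*(1/54904) = 1/35358176 + √282/384328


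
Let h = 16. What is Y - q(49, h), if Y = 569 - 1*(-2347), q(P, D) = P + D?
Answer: 2851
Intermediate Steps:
q(P, D) = D + P
Y = 2916 (Y = 569 + 2347 = 2916)
Y - q(49, h) = 2916 - (16 + 49) = 2916 - 1*65 = 2916 - 65 = 2851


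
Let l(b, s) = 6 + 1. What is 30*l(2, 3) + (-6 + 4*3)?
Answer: 216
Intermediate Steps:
l(b, s) = 7
30*l(2, 3) + (-6 + 4*3) = 30*7 + (-6 + 4*3) = 210 + (-6 + 12) = 210 + 6 = 216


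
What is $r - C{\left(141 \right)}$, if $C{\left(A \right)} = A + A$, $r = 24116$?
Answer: $23834$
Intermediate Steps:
$C{\left(A \right)} = 2 A$
$r - C{\left(141 \right)} = 24116 - 2 \cdot 141 = 24116 - 282 = 23834$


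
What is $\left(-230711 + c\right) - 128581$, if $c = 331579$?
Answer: $-27713$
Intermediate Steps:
$\left(-230711 + c\right) - 128581 = \left(-230711 + 331579\right) - 128581 = 100868 - 128581 = -27713$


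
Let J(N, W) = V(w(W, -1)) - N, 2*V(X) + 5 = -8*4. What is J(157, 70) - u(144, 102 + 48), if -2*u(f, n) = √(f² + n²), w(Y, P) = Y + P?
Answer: -351/2 + 3*√1201 ≈ -71.534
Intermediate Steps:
w(Y, P) = P + Y
V(X) = -37/2 (V(X) = -5/2 + (-8*4)/2 = -5/2 + (½)*(-32) = -5/2 - 16 = -37/2)
J(N, W) = -37/2 - N
u(f, n) = -√(f² + n²)/2
J(157, 70) - u(144, 102 + 48) = (-37/2 - 1*157) - (-1)*√(144² + (102 + 48)²)/2 = (-37/2 - 157) - (-1)*√(20736 + 150²)/2 = -351/2 - (-1)*√(20736 + 22500)/2 = -351/2 - (-1)*√43236/2 = -351/2 - (-1)*6*√1201/2 = -351/2 - (-3)*√1201 = -351/2 + 3*√1201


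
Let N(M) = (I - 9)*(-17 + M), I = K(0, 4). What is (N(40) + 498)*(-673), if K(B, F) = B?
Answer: -195843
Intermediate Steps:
I = 0
N(M) = 153 - 9*M (N(M) = (0 - 9)*(-17 + M) = -9*(-17 + M) = 153 - 9*M)
(N(40) + 498)*(-673) = ((153 - 9*40) + 498)*(-673) = ((153 - 360) + 498)*(-673) = (-207 + 498)*(-673) = 291*(-673) = -195843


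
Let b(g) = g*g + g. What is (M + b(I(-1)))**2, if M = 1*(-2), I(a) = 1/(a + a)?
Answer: 81/16 ≈ 5.0625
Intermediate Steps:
I(a) = 1/(2*a)
M = -2
b(g) = g + g**2 (b(g) = g**2 + g = g + g**2)
(M + b(I(-1)))**2 = (-2 + ((1/2)/(-1))*(1 + (1/2)/(-1)))**2 = (-2 + ((1/2)*(-1))*(1 + (1/2)*(-1)))**2 = (-2 - (1 - 1/2)/2)**2 = (-2 - 1/2*1/2)**2 = (-2 - 1/4)**2 = (-9/4)**2 = 81/16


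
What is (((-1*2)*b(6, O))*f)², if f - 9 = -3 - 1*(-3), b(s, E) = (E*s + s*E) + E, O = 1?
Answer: 54756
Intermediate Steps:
b(s, E) = E + 2*E*s (b(s, E) = (E*s + E*s) + E = 2*E*s + E = E + 2*E*s)
f = 9 (f = 9 + (-3 - 1*(-3)) = 9 + (-3 + 3) = 9 + 0 = 9)
(((-1*2)*b(6, O))*f)² = (((-1*2)*(1*(1 + 2*6)))*9)² = (-2*(1 + 12)*9)² = (-2*13*9)² = (-26*9)² = (-234)² = 54756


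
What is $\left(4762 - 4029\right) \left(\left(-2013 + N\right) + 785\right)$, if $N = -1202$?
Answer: $-1781190$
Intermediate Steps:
$\left(4762 - 4029\right) \left(\left(-2013 + N\right) + 785\right) = \left(4762 - 4029\right) \left(\left(-2013 - 1202\right) + 785\right) = 733 \left(-3215 + 785\right) = 733 \left(-2430\right) = -1781190$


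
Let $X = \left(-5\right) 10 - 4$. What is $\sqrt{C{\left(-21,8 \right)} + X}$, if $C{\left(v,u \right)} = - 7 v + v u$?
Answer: $5 i \sqrt{3} \approx 8.6602 i$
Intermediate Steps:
$C{\left(v,u \right)} = - 7 v + u v$
$X = -54$ ($X = -50 - 4 = -54$)
$\sqrt{C{\left(-21,8 \right)} + X} = \sqrt{- 21 \left(-7 + 8\right) - 54} = \sqrt{\left(-21\right) 1 - 54} = \sqrt{-21 - 54} = \sqrt{-75} = 5 i \sqrt{3}$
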